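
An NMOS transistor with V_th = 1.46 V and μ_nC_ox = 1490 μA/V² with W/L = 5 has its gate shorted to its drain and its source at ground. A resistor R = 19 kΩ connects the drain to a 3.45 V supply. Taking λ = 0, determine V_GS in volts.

With gate tied to drain, V_GS = V_DS ≥ V_GS − V_th, so the device is in saturation.
k_n = μ_nC_ox · (W/L) = 7.45 mA/V².
KCL at the drain: ½ k_n (V_GS − V_th)² = (V_DD − V_GS)/R.
Let x = V_GS − 1.46. Then 70.8 x² + x − 1.99 = 0, giving x = 0.161 V (positive root), so V_GS = 1.62 V.
I_D = (V_DD − V_GS)/R = (3.45 − 1.62) / 19 = 0.0963 mA.

V_GS = 1.62 V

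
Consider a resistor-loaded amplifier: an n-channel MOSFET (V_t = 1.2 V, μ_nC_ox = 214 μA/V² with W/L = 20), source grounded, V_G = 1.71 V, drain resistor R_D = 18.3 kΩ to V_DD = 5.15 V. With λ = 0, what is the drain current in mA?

I_D = 0.273 mA

V_GS = V_G = 1.71 V, so V_ov = 1.71 − 1.2 = 0.51 V.
k_n = μ_nC_ox · (W/L) = 4.28 mA/V².
Assume saturation: I_D = ½ k_n V_ov² = 0.5 × 4.28 × 0.51² = 0.557 mA, giving V_DS = V_DD − I_D R_D = 5.15 − 0.557 × 18.3 = -5.04 V.
But -5.04 V < V_ov = 0.51 V, so the device is actually in triode.
In triode I_D = k_n[V_ov V_DS − ½ V_DS²] and I_D = (V_DD − V_DS)/R_D. Equating: 39.2 V_DS² − 40.95 V_DS + 5.15 = 0, giving V_DS = 0.146 V (the root below V_ov).
I_D = (5.15 − 0.146) / 18.3 = 0.273 mA.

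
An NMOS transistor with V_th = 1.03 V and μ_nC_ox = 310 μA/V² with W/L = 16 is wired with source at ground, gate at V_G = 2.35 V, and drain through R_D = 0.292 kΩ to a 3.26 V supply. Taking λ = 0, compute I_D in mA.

I_D = 4.32 mA

V_GS = V_G = 2.35 V, so V_ov = 2.35 − 1.03 = 1.32 V.
k_n = μ_nC_ox · (W/L) = 4.96 mA/V².
Assume saturation: I_D = ½ k_n V_ov² = 0.5 × 4.96 × 1.32² = 4.32 mA, giving V_DS = V_DD − I_D R_D = 3.26 − 4.32 × 0.292 = 2 V.
V_DS = 2 V ≥ V_ov = 1.32 V, confirming saturation.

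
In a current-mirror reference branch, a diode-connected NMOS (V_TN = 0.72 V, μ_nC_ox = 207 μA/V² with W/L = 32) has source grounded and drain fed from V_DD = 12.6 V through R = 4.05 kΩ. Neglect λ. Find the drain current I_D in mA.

I_D = 2.71 mA

With gate tied to drain, V_GS = V_DS ≥ V_GS − V_TN, so the device is in saturation.
k_n = μ_nC_ox · (W/L) = 6.624 mA/V².
KCL at the drain: ½ k_n (V_GS − V_TN)² = (V_DD − V_GS)/R.
Let x = V_GS − 0.72. Then 13.4 x² + x − 11.88 = 0, giving x = 0.905 V (positive root), so V_GS = 1.62 V.
I_D = (V_DD − V_GS)/R = (12.6 − 1.62) / 4.05 = 2.71 mA.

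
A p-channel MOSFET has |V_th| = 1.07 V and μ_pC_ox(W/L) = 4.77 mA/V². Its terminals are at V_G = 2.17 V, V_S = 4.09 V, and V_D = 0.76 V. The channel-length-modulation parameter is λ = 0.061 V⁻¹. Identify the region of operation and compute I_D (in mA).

V_SG = V_S − V_G = 4.09 − 2.17 = 1.92 V; V_SD = V_S − V_D = 4.09 − 0.76 = 3.33 V.
V_ov = V_SG − |V_th| = 1.92 − 1.07 = 0.85 V.
Since V_SD = 3.33 V ≥ V_ov = 0.85 V, the device is in saturation.
I_D = ½ k_p V_ov² (1 + λ V_SD) = 0.5 × 4.77 × 0.85² × (1 + 0.061 × 3.33) = 2.07 mA.

Saturation; I_D = 2.07 mA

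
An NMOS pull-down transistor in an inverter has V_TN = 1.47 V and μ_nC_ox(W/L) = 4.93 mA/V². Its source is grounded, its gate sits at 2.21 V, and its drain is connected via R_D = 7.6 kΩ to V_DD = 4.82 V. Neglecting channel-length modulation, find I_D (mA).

V_GS = V_G = 2.21 V, so V_ov = 2.21 − 1.47 = 0.74 V.
Assume saturation: I_D = ½ k_n V_ov² = 0.5 × 4.93 × 0.74² = 1.35 mA, giving V_DS = V_DD − I_D R_D = 4.82 − 1.35 × 7.6 = -5.44 V.
But -5.44 V < V_ov = 0.74 V, so the device is actually in triode.
In triode I_D = k_n[V_ov V_DS − ½ V_DS²] and I_D = (V_DD − V_DS)/R_D. Equating: 18.7 V_DS² − 28.73 V_DS + 4.82 = 0, giving V_DS = 0.192 V (the root below V_ov).
I_D = (4.82 − 0.192) / 7.6 = 0.609 mA.

I_D = 0.609 mA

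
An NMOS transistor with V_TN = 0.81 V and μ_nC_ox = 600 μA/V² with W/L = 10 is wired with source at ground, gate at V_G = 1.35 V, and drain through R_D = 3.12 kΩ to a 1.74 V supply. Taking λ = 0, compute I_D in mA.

I_D = 0.498 mA

V_GS = V_G = 1.35 V, so V_ov = 1.35 − 0.81 = 0.54 V.
k_n = μ_nC_ox · (W/L) = 6 mA/V².
Assume saturation: I_D = ½ k_n V_ov² = 0.5 × 6 × 0.54² = 0.875 mA, giving V_DS = V_DD − I_D R_D = 1.74 − 0.875 × 3.12 = -0.989 V.
But -0.989 V < V_ov = 0.54 V, so the device is actually in triode.
In triode I_D = k_n[V_ov V_DS − ½ V_DS²] and I_D = (V_DD − V_DS)/R_D. Equating: 9.36 V_DS² − 11.11 V_DS + 1.74 = 0, giving V_DS = 0.186 V (the root below V_ov).
I_D = (1.74 − 0.186) / 3.12 = 0.498 mA.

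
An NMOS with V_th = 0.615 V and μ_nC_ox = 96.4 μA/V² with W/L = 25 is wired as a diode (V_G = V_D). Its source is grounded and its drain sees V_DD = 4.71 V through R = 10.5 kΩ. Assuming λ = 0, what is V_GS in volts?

V_GS = 1.15 V

With gate tied to drain, V_GS = V_DS ≥ V_GS − V_th, so the device is in saturation.
k_n = μ_nC_ox · (W/L) = 2.41 mA/V².
KCL at the drain: ½ k_n (V_GS − V_th)² = (V_DD − V_GS)/R.
Let x = V_GS − 0.615. Then 12.7 x² + x − 4.095 = 0, giving x = 0.531 V (positive root), so V_GS = 1.15 V.
I_D = (V_DD − V_GS)/R = (4.71 − 1.15) / 10.5 = 0.339 mA.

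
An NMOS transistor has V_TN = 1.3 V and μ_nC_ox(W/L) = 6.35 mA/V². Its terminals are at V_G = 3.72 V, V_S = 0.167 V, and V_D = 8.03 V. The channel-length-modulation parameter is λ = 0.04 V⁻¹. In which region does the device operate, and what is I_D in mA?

V_GS = V_G − V_S = 3.72 − 0.167 = 3.55 V; V_DS = V_D − V_S = 8.03 − 0.167 = 7.86 V.
V_ov = V_GS − V_TN = 3.55 − 1.3 = 2.25 V.
Since V_DS = 7.86 V ≥ V_ov = 2.25 V, the device is in saturation.
I_D = ½ k_n V_ov² (1 + λ V_DS) = 0.5 × 6.35 × 2.25² × (1 + 0.04 × 7.86) = 21.2 mA.

Saturation; I_D = 21.2 mA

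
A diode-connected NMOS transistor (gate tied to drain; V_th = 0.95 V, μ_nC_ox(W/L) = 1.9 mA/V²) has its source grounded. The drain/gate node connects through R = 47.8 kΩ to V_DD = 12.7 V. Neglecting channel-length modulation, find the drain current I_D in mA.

I_D = 0.235 mA

With gate tied to drain, V_GS = V_DS ≥ V_GS − V_th, so the device is in saturation.
KCL at the drain: ½ k_n (V_GS − V_th)² = (V_DD − V_GS)/R.
Let x = V_GS − 0.95. Then 45.4 x² + x − 11.75 = 0, giving x = 0.498 V (positive root), so V_GS = 1.45 V.
I_D = (V_DD − V_GS)/R = (12.7 − 1.45) / 47.8 = 0.235 mA.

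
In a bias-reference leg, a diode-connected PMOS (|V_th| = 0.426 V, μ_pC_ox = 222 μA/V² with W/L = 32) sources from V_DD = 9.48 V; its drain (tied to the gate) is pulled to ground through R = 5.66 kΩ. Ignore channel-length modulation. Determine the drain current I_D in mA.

With gate tied to drain, V_SG = V_SD ≥ V_SG − |V_th|, so the device is in saturation.
k_p = μ_pC_ox · (W/L) = 7.104 mA/V².
KCL at the drain: ½ k_p (V_SG − |V_th|)² = (V_DD − V_SG)/R.
Let x = V_SG − 0.426. Then 20.1 x² + x − 9.054 = 0, giving x = 0.647 V (positive root), so V_SG = 1.07 V.
I_D = (V_DD − V_SG)/R = (9.48 − 1.07) / 5.66 = 1.49 mA.

I_D = 1.49 mA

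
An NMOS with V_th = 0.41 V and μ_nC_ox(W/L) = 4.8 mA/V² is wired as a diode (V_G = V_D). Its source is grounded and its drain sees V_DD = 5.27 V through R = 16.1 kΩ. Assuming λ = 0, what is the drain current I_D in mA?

With gate tied to drain, V_GS = V_DS ≥ V_GS − V_th, so the device is in saturation.
KCL at the drain: ½ k_n (V_GS − V_th)² = (V_DD − V_GS)/R.
Let x = V_GS − 0.41. Then 38.6 x² + x − 4.86 = 0, giving x = 0.342 V (positive root), so V_GS = 0.752 V.
I_D = (V_DD − V_GS)/R = (5.27 − 0.752) / 16.1 = 0.281 mA.

I_D = 0.281 mA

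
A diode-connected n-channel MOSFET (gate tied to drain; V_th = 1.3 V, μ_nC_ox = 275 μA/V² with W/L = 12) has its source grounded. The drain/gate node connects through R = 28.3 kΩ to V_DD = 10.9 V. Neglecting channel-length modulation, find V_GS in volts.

With gate tied to drain, V_GS = V_DS ≥ V_GS − V_th, so the device is in saturation.
k_n = μ_nC_ox · (W/L) = 3.3 mA/V².
KCL at the drain: ½ k_n (V_GS − V_th)² = (V_DD − V_GS)/R.
Let x = V_GS − 1.3. Then 46.7 x² + x − 9.6 = 0, giving x = 0.443 V (positive root), so V_GS = 1.74 V.
I_D = (V_DD − V_GS)/R = (10.9 − 1.74) / 28.3 = 0.324 mA.

V_GS = 1.74 V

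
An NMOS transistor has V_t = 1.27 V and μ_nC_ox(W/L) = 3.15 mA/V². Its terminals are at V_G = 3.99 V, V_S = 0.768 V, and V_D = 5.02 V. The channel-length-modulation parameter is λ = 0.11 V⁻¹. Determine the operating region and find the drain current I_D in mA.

V_GS = V_G − V_S = 3.99 − 0.768 = 3.22 V; V_DS = V_D − V_S = 5.02 − 0.768 = 4.25 V.
V_ov = V_GS − V_t = 3.22 − 1.27 = 1.95 V.
Since V_DS = 4.25 V ≥ V_ov = 1.95 V, the device is in saturation.
I_D = ½ k_n V_ov² (1 + λ V_DS) = 0.5 × 3.15 × 1.95² × (1 + 0.11 × 4.25) = 8.81 mA.

Saturation; I_D = 8.81 mA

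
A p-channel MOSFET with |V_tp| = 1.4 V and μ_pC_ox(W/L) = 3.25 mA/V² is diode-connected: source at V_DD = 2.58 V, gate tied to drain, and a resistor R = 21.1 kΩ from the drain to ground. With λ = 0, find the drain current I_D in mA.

I_D = 0.0478 mA

With gate tied to drain, V_SG = V_SD ≥ V_SG − |V_tp|, so the device is in saturation.
KCL at the drain: ½ k_p (V_SG − |V_tp|)² = (V_DD − V_SG)/R.
Let x = V_SG − 1.4. Then 34.3 x² + x − 1.18 = 0, giving x = 0.172 V (positive root), so V_SG = 1.57 V.
I_D = (V_DD − V_SG)/R = (2.58 − 1.57) / 21.1 = 0.0478 mA.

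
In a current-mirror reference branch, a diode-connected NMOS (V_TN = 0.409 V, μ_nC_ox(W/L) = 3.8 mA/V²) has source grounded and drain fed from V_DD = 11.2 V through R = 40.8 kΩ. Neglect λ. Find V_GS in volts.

With gate tied to drain, V_GS = V_DS ≥ V_GS − V_TN, so the device is in saturation.
KCL at the drain: ½ k_n (V_GS − V_TN)² = (V_DD − V_GS)/R.
Let x = V_GS − 0.409. Then 77.5 x² + x − 10.79 = 0, giving x = 0.367 V (positive root), so V_GS = 0.776 V.
I_D = (V_DD − V_GS)/R = (11.2 − 0.776) / 40.8 = 0.255 mA.

V_GS = 0.776 V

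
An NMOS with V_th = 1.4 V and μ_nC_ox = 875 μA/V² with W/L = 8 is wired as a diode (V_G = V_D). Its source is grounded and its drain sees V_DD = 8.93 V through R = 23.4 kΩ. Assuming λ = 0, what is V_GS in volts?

V_GS = 1.70 V

With gate tied to drain, V_GS = V_DS ≥ V_GS − V_th, so the device is in saturation.
k_n = μ_nC_ox · (W/L) = 7 mA/V².
KCL at the drain: ½ k_n (V_GS − V_th)² = (V_DD − V_GS)/R.
Let x = V_GS − 1.4. Then 81.9 x² + x − 7.53 = 0, giving x = 0.297 V (positive root), so V_GS = 1.7 V.
I_D = (V_DD − V_GS)/R = (8.93 − 1.7) / 23.4 = 0.309 mA.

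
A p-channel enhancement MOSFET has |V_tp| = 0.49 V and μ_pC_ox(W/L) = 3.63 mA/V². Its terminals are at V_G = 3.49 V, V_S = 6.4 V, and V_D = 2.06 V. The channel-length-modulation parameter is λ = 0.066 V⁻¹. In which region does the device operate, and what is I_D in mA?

V_SG = V_S − V_G = 6.4 − 3.49 = 2.91 V; V_SD = V_S − V_D = 6.4 − 2.06 = 4.34 V.
V_ov = V_SG − |V_tp| = 2.91 − 0.49 = 2.42 V.
Since V_SD = 4.34 V ≥ V_ov = 2.42 V, the device is in saturation.
I_D = ½ k_p V_ov² (1 + λ V_SD) = 0.5 × 3.63 × 2.42² × (1 + 0.066 × 4.34) = 13.7 mA.

Saturation; I_D = 13.7 mA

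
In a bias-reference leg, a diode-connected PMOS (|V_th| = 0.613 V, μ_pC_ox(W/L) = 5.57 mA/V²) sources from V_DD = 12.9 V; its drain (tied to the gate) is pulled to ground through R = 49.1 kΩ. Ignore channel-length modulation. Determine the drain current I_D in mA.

I_D = 0.244 mA

With gate tied to drain, V_SG = V_SD ≥ V_SG − |V_th|, so the device is in saturation.
KCL at the drain: ½ k_p (V_SG − |V_th|)² = (V_DD − V_SG)/R.
Let x = V_SG − 0.613. Then 137 x² + x − 12.29 = 0, giving x = 0.296 V (positive root), so V_SG = 0.909 V.
I_D = (V_DD − V_SG)/R = (12.9 − 0.909) / 49.1 = 0.244 mA.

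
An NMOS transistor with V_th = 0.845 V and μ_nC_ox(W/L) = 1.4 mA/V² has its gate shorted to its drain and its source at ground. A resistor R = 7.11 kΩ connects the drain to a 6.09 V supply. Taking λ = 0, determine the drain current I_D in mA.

With gate tied to drain, V_GS = V_DS ≥ V_GS − V_th, so the device is in saturation.
KCL at the drain: ½ k_n (V_GS − V_th)² = (V_DD − V_GS)/R.
Let x = V_GS − 0.845. Then 4.98 x² + x − 5.245 = 0, giving x = 0.931 V (positive root), so V_GS = 1.78 V.
I_D = (V_DD − V_GS)/R = (6.09 − 1.78) / 7.11 = 0.607 mA.

I_D = 0.607 mA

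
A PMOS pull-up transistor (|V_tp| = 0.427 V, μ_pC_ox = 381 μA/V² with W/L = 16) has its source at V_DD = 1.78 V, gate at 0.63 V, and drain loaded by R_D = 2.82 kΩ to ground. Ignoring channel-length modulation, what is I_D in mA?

V_SG = V_DD − V_G = 1.78 − 0.63 = 1.15 V, so V_ov = 1.15 − 0.427 = 0.723 V.
k_p = μ_pC_ox · (W/L) = 6.096 mA/V².
Assume saturation: I_D = ½ k_p V_ov² = 0.5 × 6.096 × 0.723² = 1.59 mA, giving V_SD = V_DD − I_D R_D = 1.78 − 1.59 × 2.82 = -2.71 V.
But -2.71 V < V_ov = 0.723 V, so the device is actually in triode.
In triode I_D = k_p[V_ov V_SD − ½ V_SD²] and I_D = (V_DD − V_SD)/R_D. Equating: 8.6 V_SD² − 13.43 V_SD + 1.78 = 0, giving V_SD = 0.146 V (the root below V_ov).
I_D = (1.78 − 0.146) / 2.82 = 0.579 mA.

I_D = 0.579 mA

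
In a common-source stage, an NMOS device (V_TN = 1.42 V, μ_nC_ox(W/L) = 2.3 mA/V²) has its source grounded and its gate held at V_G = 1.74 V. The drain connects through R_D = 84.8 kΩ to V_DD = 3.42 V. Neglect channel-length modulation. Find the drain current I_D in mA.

V_GS = V_G = 1.74 V, so V_ov = 1.74 − 1.42 = 0.32 V.
Assume saturation: I_D = ½ k_n V_ov² = 0.5 × 2.3 × 0.32² = 0.118 mA, giving V_DS = V_DD − I_D R_D = 3.42 − 0.118 × 84.8 = -6.57 V.
But -6.57 V < V_ov = 0.32 V, so the device is actually in triode.
In triode I_D = k_n[V_ov V_DS − ½ V_DS²] and I_D = (V_DD − V_DS)/R_D. Equating: 97.5 V_DS² − 63.41 V_DS + 3.42 = 0, giving V_DS = 0.0593 V (the root below V_ov).
I_D = (3.42 − 0.0593) / 84.8 = 0.0396 mA.

I_D = 0.0396 mA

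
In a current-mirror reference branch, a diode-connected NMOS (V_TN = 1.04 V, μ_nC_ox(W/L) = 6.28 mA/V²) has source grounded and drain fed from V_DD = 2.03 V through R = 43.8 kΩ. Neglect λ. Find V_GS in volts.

With gate tied to drain, V_GS = V_DS ≥ V_GS − V_TN, so the device is in saturation.
KCL at the drain: ½ k_n (V_GS − V_TN)² = (V_DD − V_GS)/R.
Let x = V_GS − 1.04. Then 138 x² + x − 0.99 = 0, giving x = 0.0813 V (positive root), so V_GS = 1.12 V.
I_D = (V_DD − V_GS)/R = (2.03 − 1.12) / 43.8 = 0.0207 mA.

V_GS = 1.12 V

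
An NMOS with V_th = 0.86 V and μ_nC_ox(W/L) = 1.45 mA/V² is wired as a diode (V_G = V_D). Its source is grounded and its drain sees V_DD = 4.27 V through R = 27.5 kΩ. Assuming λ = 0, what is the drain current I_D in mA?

I_D = 0.110 mA

With gate tied to drain, V_GS = V_DS ≥ V_GS − V_th, so the device is in saturation.
KCL at the drain: ½ k_n (V_GS − V_th)² = (V_DD − V_GS)/R.
Let x = V_GS − 0.86. Then 19.9 x² + x − 3.41 = 0, giving x = 0.389 V (positive root), so V_GS = 1.25 V.
I_D = (V_DD − V_GS)/R = (4.27 − 1.25) / 27.5 = 0.11 mA.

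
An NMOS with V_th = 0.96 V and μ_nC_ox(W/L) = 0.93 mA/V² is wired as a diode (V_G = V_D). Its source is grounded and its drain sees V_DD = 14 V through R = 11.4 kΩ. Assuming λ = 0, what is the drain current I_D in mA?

With gate tied to drain, V_GS = V_DS ≥ V_GS − V_th, so the device is in saturation.
KCL at the drain: ½ k_n (V_GS − V_th)² = (V_DD − V_GS)/R.
Let x = V_GS − 0.96. Then 5.3 x² + x − 13.04 = 0, giving x = 1.48 V (positive root), so V_GS = 2.44 V.
I_D = (V_DD − V_GS)/R = (14 − 2.44) / 11.4 = 1.01 mA.

I_D = 1.01 mA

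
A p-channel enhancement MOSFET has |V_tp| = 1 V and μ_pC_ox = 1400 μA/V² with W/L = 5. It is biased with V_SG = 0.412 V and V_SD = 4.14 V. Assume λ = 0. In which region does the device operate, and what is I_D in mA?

V_SG = 0.412 V < |V_tp| = 1 V, so the transistor is in cutoff.

Cutoff; I_D = 0 mA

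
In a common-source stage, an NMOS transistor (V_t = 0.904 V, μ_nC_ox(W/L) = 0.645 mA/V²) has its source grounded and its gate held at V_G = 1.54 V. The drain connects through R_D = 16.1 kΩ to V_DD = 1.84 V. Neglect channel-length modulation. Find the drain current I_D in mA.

I_D = 0.0953 mA

V_GS = V_G = 1.54 V, so V_ov = 1.54 − 0.904 = 0.636 V.
Assume saturation: I_D = ½ k_n V_ov² = 0.5 × 0.645 × 0.636² = 0.13 mA, giving V_DS = V_DD − I_D R_D = 1.84 − 0.13 × 16.1 = -0.26 V.
But -0.26 V < V_ov = 0.636 V, so the device is actually in triode.
In triode I_D = k_n[V_ov V_DS − ½ V_DS²] and I_D = (V_DD − V_DS)/R_D. Equating: 5.19 V_DS² − 7.605 V_DS + 1.84 = 0, giving V_DS = 0.306 V (the root below V_ov).
I_D = (1.84 − 0.306) / 16.1 = 0.0953 mA.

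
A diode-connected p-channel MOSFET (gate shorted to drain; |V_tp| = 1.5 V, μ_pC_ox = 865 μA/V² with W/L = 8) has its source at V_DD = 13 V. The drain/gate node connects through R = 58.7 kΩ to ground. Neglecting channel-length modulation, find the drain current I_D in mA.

With gate tied to drain, V_SG = V_SD ≥ V_SG − |V_tp|, so the device is in saturation.
k_p = μ_pC_ox · (W/L) = 6.92 mA/V².
KCL at the drain: ½ k_p (V_SG − |V_tp|)² = (V_DD − V_SG)/R.
Let x = V_SG − 1.5. Then 203 x² + x − 11.5 = 0, giving x = 0.236 V (positive root), so V_SG = 1.74 V.
I_D = (V_DD − V_SG)/R = (13 − 1.74) / 58.7 = 0.192 mA.

I_D = 0.192 mA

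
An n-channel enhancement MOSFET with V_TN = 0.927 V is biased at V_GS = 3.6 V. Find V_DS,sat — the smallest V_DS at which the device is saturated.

V_DS,sat = 2.67 V

The boundary between triode and saturation is V_DS = V_GS − V_TN = V_ov.
V_ov = 3.6 − 0.927 = 2.67 V.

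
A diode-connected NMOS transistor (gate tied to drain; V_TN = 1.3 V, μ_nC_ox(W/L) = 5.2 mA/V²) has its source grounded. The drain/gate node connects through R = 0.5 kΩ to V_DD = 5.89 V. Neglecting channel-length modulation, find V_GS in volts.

V_GS = 2.83 V

With gate tied to drain, V_GS = V_DS ≥ V_GS − V_TN, so the device is in saturation.
KCL at the drain: ½ k_n (V_GS − V_TN)² = (V_DD − V_GS)/R.
Let x = V_GS − 1.3. Then 1.3 x² + x − 4.59 = 0, giving x = 1.53 V (positive root), so V_GS = 2.83 V.
I_D = (V_DD − V_GS)/R = (5.89 − 2.83) / 0.5 = 6.11 mA.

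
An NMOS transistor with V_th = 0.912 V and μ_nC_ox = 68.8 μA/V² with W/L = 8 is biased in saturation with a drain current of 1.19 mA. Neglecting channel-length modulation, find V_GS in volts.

k_n = μ_nC_ox · (W/L) = 0.5504 mA/V².
In saturation I_D = ½ k_n (V_GS − V_th)², so V_GS − V_th = √(2 I_D / k_n) = √(2 × 1.19 / 0.5504) = 2.08 V.
V_GS = 0.912 + 2.08 = 2.99 V.

V_GS = 2.99 V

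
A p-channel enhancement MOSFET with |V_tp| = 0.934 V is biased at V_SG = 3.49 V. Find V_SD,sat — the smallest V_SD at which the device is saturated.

The boundary between triode and saturation is V_SD = V_SG − |V_tp| = V_ov.
V_ov = 3.49 − 0.934 = 2.56 V.

V_SD,sat = 2.56 V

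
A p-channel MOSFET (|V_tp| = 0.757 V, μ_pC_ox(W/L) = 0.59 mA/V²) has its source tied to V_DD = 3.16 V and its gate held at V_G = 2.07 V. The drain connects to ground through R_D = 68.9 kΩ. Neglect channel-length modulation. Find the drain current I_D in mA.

I_D = 0.0327 mA

V_SG = V_DD − V_G = 3.16 − 2.07 = 1.09 V, so V_ov = 1.09 − 0.757 = 0.333 V.
Assume saturation: I_D = ½ k_p V_ov² = 0.5 × 0.59 × 0.333² = 0.0327 mA, giving V_SD = V_DD − I_D R_D = 3.16 − 0.0327 × 68.9 = 0.906 V.
V_SD = 0.906 V ≥ V_ov = 0.333 V, confirming saturation.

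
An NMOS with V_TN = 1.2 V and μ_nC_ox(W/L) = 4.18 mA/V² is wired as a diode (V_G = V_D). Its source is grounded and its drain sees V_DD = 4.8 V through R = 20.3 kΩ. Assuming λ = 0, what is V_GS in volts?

With gate tied to drain, V_GS = V_DS ≥ V_GS − V_TN, so the device is in saturation.
KCL at the drain: ½ k_n (V_GS − V_TN)² = (V_DD − V_GS)/R.
Let x = V_GS − 1.2. Then 42.4 x² + x − 3.6 = 0, giving x = 0.28 V (positive root), so V_GS = 1.48 V.
I_D = (V_DD − V_GS)/R = (4.8 − 1.48) / 20.3 = 0.164 mA.

V_GS = 1.48 V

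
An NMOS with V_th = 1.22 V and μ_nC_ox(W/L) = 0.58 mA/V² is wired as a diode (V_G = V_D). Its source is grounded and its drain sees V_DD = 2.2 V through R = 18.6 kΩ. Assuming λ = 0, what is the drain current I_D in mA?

With gate tied to drain, V_GS = V_DS ≥ V_GS − V_th, so the device is in saturation.
KCL at the drain: ½ k_n (V_GS − V_th)² = (V_DD − V_GS)/R.
Let x = V_GS − 1.22. Then 5.39 x² + x − 0.98 = 0, giving x = 0.344 V (positive root), so V_GS = 1.56 V.
I_D = (V_DD − V_GS)/R = (2.2 − 1.56) / 18.6 = 0.0342 mA.

I_D = 0.0342 mA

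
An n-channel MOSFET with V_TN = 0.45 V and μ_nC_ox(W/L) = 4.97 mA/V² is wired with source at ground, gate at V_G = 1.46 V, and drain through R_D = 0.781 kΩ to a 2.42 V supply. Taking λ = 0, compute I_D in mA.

I_D = 2.24 mA

V_GS = V_G = 1.46 V, so V_ov = 1.46 − 0.45 = 1.01 V.
Assume saturation: I_D = ½ k_n V_ov² = 0.5 × 4.97 × 1.01² = 2.53 mA, giving V_DS = V_DD − I_D R_D = 2.42 − 2.53 × 0.781 = 0.44 V.
But 0.44 V < V_ov = 1.01 V, so the device is actually in triode.
In triode I_D = k_n[V_ov V_DS − ½ V_DS²] and I_D = (V_DD − V_DS)/R_D. Equating: 1.94 V_DS² − 4.92 V_DS + 2.42 = 0, giving V_DS = 0.668 V (the root below V_ov).
I_D = (2.42 − 0.668) / 0.781 = 2.24 mA.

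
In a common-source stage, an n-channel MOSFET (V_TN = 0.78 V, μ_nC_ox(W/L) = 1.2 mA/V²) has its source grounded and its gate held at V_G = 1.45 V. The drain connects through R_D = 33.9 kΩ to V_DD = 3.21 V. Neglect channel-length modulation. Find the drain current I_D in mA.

V_GS = V_G = 1.45 V, so V_ov = 1.45 − 0.78 = 0.67 V.
Assume saturation: I_D = ½ k_n V_ov² = 0.5 × 1.2 × 0.67² = 0.269 mA, giving V_DS = V_DD − I_D R_D = 3.21 − 0.269 × 33.9 = -5.92 V.
But -5.92 V < V_ov = 0.67 V, so the device is actually in triode.
In triode I_D = k_n[V_ov V_DS − ½ V_DS²] and I_D = (V_DD − V_DS)/R_D. Equating: 20.3 V_DS² − 28.26 V_DS + 3.21 = 0, giving V_DS = 0.125 V (the root below V_ov).
I_D = (3.21 − 0.125) / 33.9 = 0.091 mA.

I_D = 0.0910 mA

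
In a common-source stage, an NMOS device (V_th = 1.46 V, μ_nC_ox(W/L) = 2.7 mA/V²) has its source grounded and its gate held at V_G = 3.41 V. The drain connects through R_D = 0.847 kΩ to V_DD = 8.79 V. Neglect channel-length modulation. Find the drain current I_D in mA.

I_D = 5.13 mA

V_GS = V_G = 3.41 V, so V_ov = 3.41 − 1.46 = 1.95 V.
Assume saturation: I_D = ½ k_n V_ov² = 0.5 × 2.7 × 1.95² = 5.13 mA, giving V_DS = V_DD − I_D R_D = 8.79 − 5.13 × 0.847 = 4.44 V.
V_DS = 4.44 V ≥ V_ov = 1.95 V, confirming saturation.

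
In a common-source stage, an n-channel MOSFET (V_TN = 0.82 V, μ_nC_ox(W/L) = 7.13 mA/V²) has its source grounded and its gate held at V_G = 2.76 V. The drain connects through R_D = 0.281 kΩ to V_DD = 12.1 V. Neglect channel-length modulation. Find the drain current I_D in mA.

V_GS = V_G = 2.76 V, so V_ov = 2.76 − 0.82 = 1.94 V.
Assume saturation: I_D = ½ k_n V_ov² = 0.5 × 7.13 × 1.94² = 13.4 mA, giving V_DS = V_DD − I_D R_D = 12.1 − 13.4 × 0.281 = 8.33 V.
V_DS = 8.33 V ≥ V_ov = 1.94 V, confirming saturation.

I_D = 13.4 mA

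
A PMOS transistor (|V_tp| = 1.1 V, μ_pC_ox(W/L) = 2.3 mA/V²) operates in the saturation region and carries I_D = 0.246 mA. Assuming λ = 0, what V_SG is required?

In saturation I_D = ½ k_p (V_SG − |V_tp|)², so V_SG − |V_tp| = √(2 I_D / k_p) = √(2 × 0.246 / 2.3) = 0.463 V.
V_SG = 1.1 + 0.463 = 1.56 V.

V_SG = 1.56 V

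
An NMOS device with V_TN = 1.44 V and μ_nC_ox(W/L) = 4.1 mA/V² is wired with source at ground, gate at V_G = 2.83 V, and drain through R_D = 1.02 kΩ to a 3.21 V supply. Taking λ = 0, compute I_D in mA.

V_GS = V_G = 2.83 V, so V_ov = 2.83 − 1.44 = 1.39 V.
Assume saturation: I_D = ½ k_n V_ov² = 0.5 × 4.1 × 1.39² = 3.96 mA, giving V_DS = V_DD − I_D R_D = 3.21 − 3.96 × 1.02 = -0.83 V.
But -0.83 V < V_ov = 1.39 V, so the device is actually in triode.
In triode I_D = k_n[V_ov V_DS − ½ V_DS²] and I_D = (V_DD − V_DS)/R_D. Equating: 2.09 V_DS² − 6.813 V_DS + 3.21 = 0, giving V_DS = 0.571 V (the root below V_ov).
I_D = (3.21 − 0.571) / 1.02 = 2.59 mA.

I_D = 2.59 mA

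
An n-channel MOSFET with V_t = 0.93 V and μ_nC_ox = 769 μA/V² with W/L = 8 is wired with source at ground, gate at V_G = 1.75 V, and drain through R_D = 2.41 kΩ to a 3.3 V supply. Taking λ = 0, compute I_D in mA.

I_D = 1.24 mA

V_GS = V_G = 1.75 V, so V_ov = 1.75 − 0.93 = 0.82 V.
k_n = μ_nC_ox · (W/L) = 6.152 mA/V².
Assume saturation: I_D = ½ k_n V_ov² = 0.5 × 6.152 × 0.82² = 2.07 mA, giving V_DS = V_DD − I_D R_D = 3.3 − 2.07 × 2.41 = -1.68 V.
But -1.68 V < V_ov = 0.82 V, so the device is actually in triode.
In triode I_D = k_n[V_ov V_DS − ½ V_DS²] and I_D = (V_DD − V_DS)/R_D. Equating: 7.41 V_DS² − 13.16 V_DS + 3.3 = 0, giving V_DS = 0.302 V (the root below V_ov).
I_D = (3.3 − 0.302) / 2.41 = 1.24 mA.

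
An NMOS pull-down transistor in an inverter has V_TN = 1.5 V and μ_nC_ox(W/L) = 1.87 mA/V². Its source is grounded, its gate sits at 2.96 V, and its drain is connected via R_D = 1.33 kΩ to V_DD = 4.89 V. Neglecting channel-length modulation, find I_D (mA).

I_D = 1.99 mA

V_GS = V_G = 2.96 V, so V_ov = 2.96 − 1.5 = 1.46 V.
Assume saturation: I_D = ½ k_n V_ov² = 0.5 × 1.87 × 1.46² = 1.99 mA, giving V_DS = V_DD − I_D R_D = 4.89 − 1.99 × 1.33 = 2.24 V.
V_DS = 2.24 V ≥ V_ov = 1.46 V, confirming saturation.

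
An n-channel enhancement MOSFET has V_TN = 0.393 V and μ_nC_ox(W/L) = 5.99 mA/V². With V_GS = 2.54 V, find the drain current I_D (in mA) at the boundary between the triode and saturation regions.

At the boundary V_DS = V_ov = V_GS − V_TN = 2.54 − 0.393 = 2.15 V.
I_D = ½ k_n V_ov² = 0.5 × 5.99 × 2.15² = 13.8 mA.

I_D = 13.8 mA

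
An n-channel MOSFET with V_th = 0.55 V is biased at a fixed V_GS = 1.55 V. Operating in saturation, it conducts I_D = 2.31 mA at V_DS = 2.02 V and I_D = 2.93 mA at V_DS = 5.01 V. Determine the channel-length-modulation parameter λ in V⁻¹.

With V_GS fixed, I_D ∝ (1 + λ V_DS) in saturation, so I_D2/I_D1 = (1 + λ V_DS2)/(1 + λ V_DS1).
2.93/2.31 = 1.268 = (1 + 5.01 λ)/(1 + 2.02 λ).
Solving: λ (I_D1 V_DS2 − I_D2 V_DS1) = I_D2 − I_D1, so λ = (2.93 − 2.31) / (2.31 × 5.01 − 2.93 × 2.02) = 0.62 / 5.65 = 0.11 V⁻¹.

λ = 0.110 V⁻¹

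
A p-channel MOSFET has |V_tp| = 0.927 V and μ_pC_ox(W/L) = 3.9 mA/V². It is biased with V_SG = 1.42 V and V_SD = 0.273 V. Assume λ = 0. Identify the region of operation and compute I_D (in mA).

Triode; I_D = 0.380 mA

V_ov = V_SG − |V_tp| = 1.42 − 0.927 = 0.493 V.
Since V_SD = 0.273 V < V_ov = 0.493 V, the device is in the triode region.
I_D = k_p [V_ov · V_SD − ½ V_SD²] = 3.9 × [0.493 × 0.273 − 0.5 × 0.273²] = 0.38 mA.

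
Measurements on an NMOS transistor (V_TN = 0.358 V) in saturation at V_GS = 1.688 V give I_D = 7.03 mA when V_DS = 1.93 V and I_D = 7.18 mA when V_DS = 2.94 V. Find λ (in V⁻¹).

With V_GS fixed, I_D ∝ (1 + λ V_DS) in saturation, so I_D2/I_D1 = (1 + λ V_DS2)/(1 + λ V_DS1).
7.18/7.03 = 1.021 = (1 + 2.94 λ)/(1 + 1.93 λ).
Solving: λ (I_D1 V_DS2 − I_D2 V_DS1) = I_D2 − I_D1, so λ = (7.18 − 7.03) / (7.03 × 2.94 − 7.18 × 1.93) = 0.15 / 6.81 = 0.022 V⁻¹.

λ = 0.0220 V⁻¹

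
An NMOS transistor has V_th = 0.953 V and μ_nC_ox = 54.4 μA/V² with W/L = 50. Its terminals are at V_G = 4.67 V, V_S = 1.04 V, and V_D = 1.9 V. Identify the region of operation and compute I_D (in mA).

V_GS = V_G − V_S = 4.67 − 1.04 = 3.63 V; V_DS = V_D − V_S = 1.9 − 1.04 = 0.86 V.
k_n = μ_nC_ox · (W/L) = 2.72 mA/V².
V_ov = V_GS − V_th = 3.63 − 0.953 = 2.68 V.
Since V_DS = 0.86 V < V_ov = 2.68 V, the device is in the triode region.
I_D = k_n [V_ov · V_DS − ½ V_DS²] = 2.72 × [2.68 × 0.86 − 0.5 × 0.86²] = 5.26 mA.

Triode; I_D = 5.26 mA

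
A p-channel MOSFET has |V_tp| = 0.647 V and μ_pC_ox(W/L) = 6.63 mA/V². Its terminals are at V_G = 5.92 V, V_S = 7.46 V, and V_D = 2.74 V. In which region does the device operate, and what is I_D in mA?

Saturation; I_D = 2.64 mA

V_SG = V_S − V_G = 7.46 − 5.92 = 1.54 V; V_SD = V_S − V_D = 7.46 − 2.74 = 4.72 V.
V_ov = V_SG − |V_tp| = 1.54 − 0.647 = 0.893 V.
Since V_SD = 4.72 V ≥ V_ov = 0.893 V, the device is in saturation.
I_D = ½ k_p V_ov² = 0.5 × 6.63 × 0.893² = 2.64 mA.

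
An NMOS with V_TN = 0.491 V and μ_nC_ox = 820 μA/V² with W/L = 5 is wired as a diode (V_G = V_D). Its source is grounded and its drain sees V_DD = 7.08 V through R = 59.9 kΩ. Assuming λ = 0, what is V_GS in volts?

V_GS = 0.719 V

With gate tied to drain, V_GS = V_DS ≥ V_GS − V_TN, so the device is in saturation.
k_n = μ_nC_ox · (W/L) = 4.1 mA/V².
KCL at the drain: ½ k_n (V_GS − V_TN)² = (V_DD − V_GS)/R.
Let x = V_GS − 0.491. Then 123 x² + x − 6.589 = 0, giving x = 0.228 V (positive root), so V_GS = 0.719 V.
I_D = (V_DD − V_GS)/R = (7.08 − 0.719) / 59.9 = 0.106 mA.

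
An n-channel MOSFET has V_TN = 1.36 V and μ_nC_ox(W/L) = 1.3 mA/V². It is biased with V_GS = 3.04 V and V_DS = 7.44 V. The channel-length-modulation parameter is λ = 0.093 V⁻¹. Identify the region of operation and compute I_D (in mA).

V_ov = V_GS − V_TN = 3.04 − 1.36 = 1.68 V.
Since V_DS = 7.44 V ≥ V_ov = 1.68 V, the device is in saturation.
I_D = ½ k_n V_ov² (1 + λ V_DS) = 0.5 × 1.3 × 1.68² × (1 + 0.093 × 7.44) = 3.1 mA.

Saturation; I_D = 3.10 mA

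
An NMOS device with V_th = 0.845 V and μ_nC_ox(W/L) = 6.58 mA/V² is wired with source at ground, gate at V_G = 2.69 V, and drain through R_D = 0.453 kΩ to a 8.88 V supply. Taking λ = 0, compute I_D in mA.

I_D = 11.2 mA

V_GS = V_G = 2.69 V, so V_ov = 2.69 − 0.845 = 1.84 V.
Assume saturation: I_D = ½ k_n V_ov² = 0.5 × 6.58 × 1.84² = 11.2 mA, giving V_DS = V_DD − I_D R_D = 8.88 − 11.2 × 0.453 = 3.81 V.
V_DS = 3.81 V ≥ V_ov = 1.84 V, confirming saturation.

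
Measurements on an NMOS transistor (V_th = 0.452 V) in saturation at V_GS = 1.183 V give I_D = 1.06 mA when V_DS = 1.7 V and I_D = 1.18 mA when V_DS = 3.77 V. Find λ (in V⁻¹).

With V_GS fixed, I_D ∝ (1 + λ V_DS) in saturation, so I_D2/I_D1 = (1 + λ V_DS2)/(1 + λ V_DS1).
1.18/1.06 = 1.113 = (1 + 3.77 λ)/(1 + 1.7 λ).
Solving: λ (I_D1 V_DS2 − I_D2 V_DS1) = I_D2 − I_D1, so λ = (1.18 − 1.06) / (1.06 × 3.77 − 1.18 × 1.7) = 0.12 / 1.99 = 0.0603 V⁻¹.

λ = 0.0603 V⁻¹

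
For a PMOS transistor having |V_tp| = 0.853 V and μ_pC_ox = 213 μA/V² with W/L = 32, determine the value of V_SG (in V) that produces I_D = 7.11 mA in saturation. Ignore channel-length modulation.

V_SG = 2.30 V

k_p = μ_pC_ox · (W/L) = 6.816 mA/V².
In saturation I_D = ½ k_p (V_SG − |V_tp|)², so V_SG − |V_tp| = √(2 I_D / k_p) = √(2 × 7.11 / 6.816) = 1.44 V.
V_SG = 0.853 + 1.44 = 2.3 V.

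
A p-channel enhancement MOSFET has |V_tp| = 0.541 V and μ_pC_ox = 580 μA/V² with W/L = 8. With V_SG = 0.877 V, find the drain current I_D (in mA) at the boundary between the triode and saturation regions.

I_D = 0.262 mA

At the boundary V_SD = V_ov = V_SG − |V_tp| = 0.877 − 0.541 = 0.336 V.
k_p = μ_pC_ox · (W/L) = 4.64 mA/V².
I_D = ½ k_p V_ov² = 0.5 × 4.64 × 0.336² = 0.262 mA.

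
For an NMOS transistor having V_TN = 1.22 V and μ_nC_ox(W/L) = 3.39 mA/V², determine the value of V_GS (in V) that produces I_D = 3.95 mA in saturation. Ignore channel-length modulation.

In saturation I_D = ½ k_n (V_GS − V_TN)², so V_GS − V_TN = √(2 I_D / k_n) = √(2 × 3.95 / 3.39) = 1.53 V.
V_GS = 1.22 + 1.53 = 2.75 V.

V_GS = 2.75 V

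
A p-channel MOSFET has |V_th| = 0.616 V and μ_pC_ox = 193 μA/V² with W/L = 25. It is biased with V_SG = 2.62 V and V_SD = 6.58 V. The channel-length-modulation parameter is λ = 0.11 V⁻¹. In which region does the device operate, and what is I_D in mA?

k_p = μ_pC_ox · (W/L) = 4.825 mA/V².
V_ov = V_SG − |V_th| = 2.62 − 0.616 = 2 V.
Since V_SD = 6.58 V ≥ V_ov = 2 V, the device is in saturation.
I_D = ½ k_p V_ov² (1 + λ V_SD) = 0.5 × 4.825 × 2² × (1 + 0.11 × 6.58) = 16.7 mA.

Saturation; I_D = 16.7 mA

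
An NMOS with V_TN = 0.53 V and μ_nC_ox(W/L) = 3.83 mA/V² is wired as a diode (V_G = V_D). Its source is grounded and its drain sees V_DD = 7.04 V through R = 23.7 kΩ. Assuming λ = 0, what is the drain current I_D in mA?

With gate tied to drain, V_GS = V_DS ≥ V_GS − V_TN, so the device is in saturation.
KCL at the drain: ½ k_n (V_GS − V_TN)² = (V_DD − V_GS)/R.
Let x = V_GS − 0.53. Then 45.4 x² + x − 6.51 = 0, giving x = 0.368 V (positive root), so V_GS = 0.898 V.
I_D = (V_DD − V_GS)/R = (7.04 − 0.898) / 23.7 = 0.259 mA.

I_D = 0.259 mA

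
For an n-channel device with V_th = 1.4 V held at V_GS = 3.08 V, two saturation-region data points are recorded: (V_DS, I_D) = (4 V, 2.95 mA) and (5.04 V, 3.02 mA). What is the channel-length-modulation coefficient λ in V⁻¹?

λ = 0.0251 V⁻¹

With V_GS fixed, I_D ∝ (1 + λ V_DS) in saturation, so I_D2/I_D1 = (1 + λ V_DS2)/(1 + λ V_DS1).
3.02/2.95 = 1.024 = (1 + 5.04 λ)/(1 + 4 λ).
Solving: λ (I_D1 V_DS2 − I_D2 V_DS1) = I_D2 − I_D1, so λ = (3.02 − 2.95) / (2.95 × 5.04 − 3.02 × 4) = 0.07 / 2.79 = 0.0251 V⁻¹.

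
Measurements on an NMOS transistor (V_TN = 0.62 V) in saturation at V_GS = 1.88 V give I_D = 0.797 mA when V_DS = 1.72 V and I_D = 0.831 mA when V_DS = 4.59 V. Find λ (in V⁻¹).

λ = 0.0153 V⁻¹

With V_GS fixed, I_D ∝ (1 + λ V_DS) in saturation, so I_D2/I_D1 = (1 + λ V_DS2)/(1 + λ V_DS1).
0.831/0.797 = 1.043 = (1 + 4.59 λ)/(1 + 1.72 λ).
Solving: λ (I_D1 V_DS2 − I_D2 V_DS1) = I_D2 − I_D1, so λ = (0.831 − 0.797) / (0.797 × 4.59 − 0.831 × 1.72) = 0.034 / 2.23 = 0.0153 V⁻¹.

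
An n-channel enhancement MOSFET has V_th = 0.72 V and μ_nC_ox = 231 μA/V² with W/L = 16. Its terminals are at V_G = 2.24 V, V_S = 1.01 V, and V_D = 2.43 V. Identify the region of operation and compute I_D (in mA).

Saturation; I_D = 0.481 mA

V_GS = V_G − V_S = 2.24 − 1.01 = 1.23 V; V_DS = V_D − V_S = 2.43 − 1.01 = 1.42 V.
k_n = μ_nC_ox · (W/L) = 3.696 mA/V².
V_ov = V_GS − V_th = 1.23 − 0.72 = 0.51 V.
Since V_DS = 1.42 V ≥ V_ov = 0.51 V, the device is in saturation.
I_D = ½ k_n V_ov² = 0.5 × 3.696 × 0.51² = 0.481 mA.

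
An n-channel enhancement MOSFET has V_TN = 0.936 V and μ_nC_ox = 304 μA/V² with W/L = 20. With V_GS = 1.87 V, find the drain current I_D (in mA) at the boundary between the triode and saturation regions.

I_D = 2.65 mA

At the boundary V_DS = V_ov = V_GS − V_TN = 1.87 − 0.936 = 0.934 V.
k_n = μ_nC_ox · (W/L) = 6.08 mA/V².
I_D = ½ k_n V_ov² = 0.5 × 6.08 × 0.934² = 2.65 mA.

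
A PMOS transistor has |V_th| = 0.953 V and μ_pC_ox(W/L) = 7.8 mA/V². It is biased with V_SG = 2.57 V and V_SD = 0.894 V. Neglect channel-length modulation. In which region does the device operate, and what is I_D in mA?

Triode; I_D = 8.16 mA

V_ov = V_SG − |V_th| = 2.57 − 0.953 = 1.62 V.
Since V_SD = 0.894 V < V_ov = 1.62 V, the device is in the triode region.
I_D = k_p [V_ov · V_SD − ½ V_SD²] = 7.8 × [1.62 × 0.894 − 0.5 × 0.894²] = 8.16 mA.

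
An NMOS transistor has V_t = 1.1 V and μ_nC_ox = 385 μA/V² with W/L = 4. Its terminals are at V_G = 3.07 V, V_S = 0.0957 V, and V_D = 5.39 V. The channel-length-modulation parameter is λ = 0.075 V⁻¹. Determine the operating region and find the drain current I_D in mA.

Saturation; I_D = 3.78 mA

V_GS = V_G − V_S = 3.07 − 0.0957 = 2.97 V; V_DS = V_D − V_S = 5.39 − 0.0957 = 5.29 V.
k_n = μ_nC_ox · (W/L) = 1.54 mA/V².
V_ov = V_GS − V_t = 2.97 − 1.1 = 1.87 V.
Since V_DS = 5.29 V ≥ V_ov = 1.87 V, the device is in saturation.
I_D = ½ k_n V_ov² (1 + λ V_DS) = 0.5 × 1.54 × 1.87² × (1 + 0.075 × 5.29) = 3.78 mA.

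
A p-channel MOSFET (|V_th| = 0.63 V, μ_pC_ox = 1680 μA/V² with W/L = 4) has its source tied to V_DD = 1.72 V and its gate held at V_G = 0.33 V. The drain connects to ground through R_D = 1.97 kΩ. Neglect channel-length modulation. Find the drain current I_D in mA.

I_D = 0.785 mA

V_SG = V_DD − V_G = 1.72 − 0.33 = 1.39 V, so V_ov = 1.39 − 0.63 = 0.76 V.
k_p = μ_pC_ox · (W/L) = 6.72 mA/V².
Assume saturation: I_D = ½ k_p V_ov² = 0.5 × 6.72 × 0.76² = 1.94 mA, giving V_SD = V_DD − I_D R_D = 1.72 − 1.94 × 1.97 = -2.1 V.
But -2.1 V < V_ov = 0.76 V, so the device is actually in triode.
In triode I_D = k_p[V_ov V_SD − ½ V_SD²] and I_D = (V_DD − V_SD)/R_D. Equating: 6.62 V_SD² − 11.06 V_SD + 1.72 = 0, giving V_SD = 0.174 V (the root below V_ov).
I_D = (1.72 − 0.174) / 1.97 = 0.785 mA.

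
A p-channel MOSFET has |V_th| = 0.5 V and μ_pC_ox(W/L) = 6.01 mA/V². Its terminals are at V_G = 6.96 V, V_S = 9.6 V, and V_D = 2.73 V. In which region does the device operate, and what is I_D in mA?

Saturation; I_D = 13.8 mA

V_SG = V_S − V_G = 9.6 − 6.96 = 2.64 V; V_SD = V_S − V_D = 9.6 − 2.73 = 6.87 V.
V_ov = V_SG − |V_th| = 2.64 − 0.5 = 2.14 V.
Since V_SD = 6.87 V ≥ V_ov = 2.14 V, the device is in saturation.
I_D = ½ k_p V_ov² = 0.5 × 6.01 × 2.14² = 13.8 mA.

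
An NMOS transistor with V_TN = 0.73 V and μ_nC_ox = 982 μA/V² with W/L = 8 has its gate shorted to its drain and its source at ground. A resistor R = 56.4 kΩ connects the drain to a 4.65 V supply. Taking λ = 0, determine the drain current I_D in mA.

With gate tied to drain, V_GS = V_DS ≥ V_GS − V_TN, so the device is in saturation.
k_n = μ_nC_ox · (W/L) = 7.856 mA/V².
KCL at the drain: ½ k_n (V_GS − V_TN)² = (V_DD − V_GS)/R.
Let x = V_GS − 0.73. Then 222 x² + x − 3.92 = 0, giving x = 0.131 V (positive root), so V_GS = 0.861 V.
I_D = (V_DD − V_GS)/R = (4.65 − 0.861) / 56.4 = 0.0672 mA.

I_D = 0.0672 mA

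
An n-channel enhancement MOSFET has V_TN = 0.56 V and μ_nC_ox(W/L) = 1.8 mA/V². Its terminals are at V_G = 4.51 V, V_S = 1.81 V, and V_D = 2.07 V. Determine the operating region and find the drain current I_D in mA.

V_GS = V_G − V_S = 4.51 − 1.81 = 2.7 V; V_DS = V_D − V_S = 2.07 − 1.81 = 0.26 V.
V_ov = V_GS − V_TN = 2.7 − 0.56 = 2.14 V.
Since V_DS = 0.26 V < V_ov = 2.14 V, the device is in the triode region.
I_D = k_n [V_ov · V_DS − ½ V_DS²] = 1.8 × [2.14 × 0.26 − 0.5 × 0.26²] = 0.941 mA.

Triode; I_D = 0.941 mA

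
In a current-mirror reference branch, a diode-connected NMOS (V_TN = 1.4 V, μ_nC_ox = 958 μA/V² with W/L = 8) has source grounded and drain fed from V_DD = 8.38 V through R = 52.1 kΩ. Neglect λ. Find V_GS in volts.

V_GS = 1.58 V

With gate tied to drain, V_GS = V_DS ≥ V_GS − V_TN, so the device is in saturation.
k_n = μ_nC_ox · (W/L) = 7.664 mA/V².
KCL at the drain: ½ k_n (V_GS − V_TN)² = (V_DD − V_GS)/R.
Let x = V_GS − 1.4. Then 200 x² + x − 6.98 = 0, giving x = 0.184 V (positive root), so V_GS = 1.58 V.
I_D = (V_DD − V_GS)/R = (8.38 − 1.58) / 52.1 = 0.13 mA.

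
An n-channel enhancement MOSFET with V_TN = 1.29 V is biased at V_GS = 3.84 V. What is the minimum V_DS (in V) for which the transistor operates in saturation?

The boundary between triode and saturation is V_DS = V_GS − V_TN = V_ov.
V_ov = 3.84 − 1.29 = 2.55 V.

V_DS,sat = 2.55 V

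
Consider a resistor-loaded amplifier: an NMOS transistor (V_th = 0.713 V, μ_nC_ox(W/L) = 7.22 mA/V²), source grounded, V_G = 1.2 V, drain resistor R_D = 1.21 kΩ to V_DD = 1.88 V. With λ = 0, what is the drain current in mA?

I_D = 0.856 mA

V_GS = V_G = 1.2 V, so V_ov = 1.2 − 0.713 = 0.487 V.
Assume saturation: I_D = ½ k_n V_ov² = 0.5 × 7.22 × 0.487² = 0.856 mA, giving V_DS = V_DD − I_D R_D = 1.88 − 0.856 × 1.21 = 0.844 V.
V_DS = 0.844 V ≥ V_ov = 0.487 V, confirming saturation.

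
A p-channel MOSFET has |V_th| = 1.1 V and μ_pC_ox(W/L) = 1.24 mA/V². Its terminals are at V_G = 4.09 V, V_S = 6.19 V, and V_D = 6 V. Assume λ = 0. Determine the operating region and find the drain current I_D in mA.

V_SG = V_S − V_G = 6.19 − 4.09 = 2.1 V; V_SD = V_S − V_D = 6.19 − 6 = 0.19 V.
V_ov = V_SG − |V_th| = 2.1 − 1.1 = 1 V.
Since V_SD = 0.19 V < V_ov = 1 V, the device is in the triode region.
I_D = k_p [V_ov · V_SD − ½ V_SD²] = 1.24 × [1 × 0.19 − 0.5 × 0.19²] = 0.213 mA.

Triode; I_D = 0.213 mA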